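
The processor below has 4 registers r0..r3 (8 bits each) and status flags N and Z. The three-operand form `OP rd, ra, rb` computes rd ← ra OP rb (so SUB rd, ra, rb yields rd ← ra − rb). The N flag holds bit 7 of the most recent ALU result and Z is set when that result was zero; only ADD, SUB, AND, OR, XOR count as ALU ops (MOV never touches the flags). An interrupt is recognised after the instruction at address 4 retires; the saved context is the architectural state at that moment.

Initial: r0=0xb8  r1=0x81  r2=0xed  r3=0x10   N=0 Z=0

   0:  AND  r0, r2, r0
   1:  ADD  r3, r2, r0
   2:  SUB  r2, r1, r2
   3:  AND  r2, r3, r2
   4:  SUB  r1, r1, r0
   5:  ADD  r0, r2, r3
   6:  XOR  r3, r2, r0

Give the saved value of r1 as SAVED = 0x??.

SAVED = 0xd9

after  0: r0=0xa8 r1=0x81 r2=0xed r3=0x10  N=1 Z=0
after  1: r0=0xa8 r1=0x81 r2=0xed r3=0x95  N=1 Z=0
after  2: r0=0xa8 r1=0x81 r2=0x94 r3=0x95  N=1 Z=0
after  3: r0=0xa8 r1=0x81 r2=0x94 r3=0x95  N=1 Z=0
after  4: r0=0xa8 r1=0xd9 r2=0x94 r3=0x95  N=1 Z=0
-- IRQ taken; context saved, return-PC = 5 --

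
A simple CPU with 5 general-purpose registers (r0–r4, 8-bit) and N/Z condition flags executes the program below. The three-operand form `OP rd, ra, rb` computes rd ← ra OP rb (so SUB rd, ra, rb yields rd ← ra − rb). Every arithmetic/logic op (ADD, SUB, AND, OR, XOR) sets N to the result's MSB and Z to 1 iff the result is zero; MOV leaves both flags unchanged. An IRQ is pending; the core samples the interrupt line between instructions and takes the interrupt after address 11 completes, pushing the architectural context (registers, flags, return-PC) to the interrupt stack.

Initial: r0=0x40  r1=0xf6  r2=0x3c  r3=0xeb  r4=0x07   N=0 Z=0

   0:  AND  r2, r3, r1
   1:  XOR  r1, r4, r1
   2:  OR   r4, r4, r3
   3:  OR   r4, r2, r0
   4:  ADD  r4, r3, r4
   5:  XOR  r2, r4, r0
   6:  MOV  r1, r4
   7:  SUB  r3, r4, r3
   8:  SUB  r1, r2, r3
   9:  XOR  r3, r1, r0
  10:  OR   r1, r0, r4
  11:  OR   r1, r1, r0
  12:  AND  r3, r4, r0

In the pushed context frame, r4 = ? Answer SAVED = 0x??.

SAVED = 0xcd

after  0: r0=0x40 r1=0xf6 r2=0xe2 r3=0xeb r4=0x07  N=1 Z=0
after  1: r0=0x40 r1=0xf1 r2=0xe2 r3=0xeb r4=0x07  N=1 Z=0
after  2: r0=0x40 r1=0xf1 r2=0xe2 r3=0xeb r4=0xef  N=1 Z=0
after  3: r0=0x40 r1=0xf1 r2=0xe2 r3=0xeb r4=0xe2  N=1 Z=0
after  4: r0=0x40 r1=0xf1 r2=0xe2 r3=0xeb r4=0xcd  N=1 Z=0
after  5: r0=0x40 r1=0xf1 r2=0x8d r3=0xeb r4=0xcd  N=1 Z=0
after  6: r0=0x40 r1=0xcd r2=0x8d r3=0xeb r4=0xcd  N=1 Z=0
after  7: r0=0x40 r1=0xcd r2=0x8d r3=0xe2 r4=0xcd  N=1 Z=0
after  8: r0=0x40 r1=0xab r2=0x8d r3=0xe2 r4=0xcd  N=1 Z=0
after  9: r0=0x40 r1=0xab r2=0x8d r3=0xeb r4=0xcd  N=1 Z=0
after 10: r0=0x40 r1=0xcd r2=0x8d r3=0xeb r4=0xcd  N=1 Z=0
after 11: r0=0x40 r1=0xcd r2=0x8d r3=0xeb r4=0xcd  N=1 Z=0
-- IRQ taken; context saved, return-PC = 12 --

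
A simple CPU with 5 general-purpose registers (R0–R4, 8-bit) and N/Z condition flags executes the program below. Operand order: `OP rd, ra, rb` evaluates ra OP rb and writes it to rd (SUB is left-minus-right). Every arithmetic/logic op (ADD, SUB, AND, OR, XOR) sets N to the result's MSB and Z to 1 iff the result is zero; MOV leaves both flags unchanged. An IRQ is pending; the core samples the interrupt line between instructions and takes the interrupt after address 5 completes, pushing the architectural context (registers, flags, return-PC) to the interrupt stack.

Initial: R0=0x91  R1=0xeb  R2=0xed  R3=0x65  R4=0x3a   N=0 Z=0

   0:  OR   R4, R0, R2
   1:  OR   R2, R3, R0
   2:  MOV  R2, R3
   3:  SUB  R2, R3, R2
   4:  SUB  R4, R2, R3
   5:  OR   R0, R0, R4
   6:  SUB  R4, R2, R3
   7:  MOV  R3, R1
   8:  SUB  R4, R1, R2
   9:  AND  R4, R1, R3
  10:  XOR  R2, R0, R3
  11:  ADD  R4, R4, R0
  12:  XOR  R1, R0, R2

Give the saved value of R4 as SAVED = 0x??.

SAVED = 0x9b

after  0: R0=0x91 R1=0xeb R2=0xed R3=0x65 R4=0xfd  N=1 Z=0
after  1: R0=0x91 R1=0xeb R2=0xf5 R3=0x65 R4=0xfd  N=1 Z=0
after  2: R0=0x91 R1=0xeb R2=0x65 R3=0x65 R4=0xfd  N=1 Z=0
after  3: R0=0x91 R1=0xeb R2=0x00 R3=0x65 R4=0xfd  N=0 Z=1
after  4: R0=0x91 R1=0xeb R2=0x00 R3=0x65 R4=0x9b  N=1 Z=0
after  5: R0=0x9b R1=0xeb R2=0x00 R3=0x65 R4=0x9b  N=1 Z=0
-- IRQ taken; context saved, return-PC = 6 --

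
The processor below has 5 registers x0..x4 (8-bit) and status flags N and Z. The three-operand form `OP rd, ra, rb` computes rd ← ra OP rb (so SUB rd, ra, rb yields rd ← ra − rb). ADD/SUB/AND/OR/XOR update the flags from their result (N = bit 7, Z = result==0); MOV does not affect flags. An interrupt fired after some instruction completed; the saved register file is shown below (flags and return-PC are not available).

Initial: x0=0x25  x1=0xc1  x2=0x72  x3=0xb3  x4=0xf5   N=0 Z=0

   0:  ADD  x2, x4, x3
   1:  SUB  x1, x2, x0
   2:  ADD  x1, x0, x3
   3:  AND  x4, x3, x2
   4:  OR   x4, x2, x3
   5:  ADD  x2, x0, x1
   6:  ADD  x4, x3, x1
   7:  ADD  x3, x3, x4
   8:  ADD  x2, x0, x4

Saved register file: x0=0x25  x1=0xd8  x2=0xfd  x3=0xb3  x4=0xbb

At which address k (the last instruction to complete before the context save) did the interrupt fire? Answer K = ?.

after  0: x0=0x25 x1=0xc1 x2=0xa8 x3=0xb3 x4=0xf5  N=1 Z=0
after  1: x0=0x25 x1=0x83 x2=0xa8 x3=0xb3 x4=0xf5  N=1 Z=0
after  2: x0=0x25 x1=0xd8 x2=0xa8 x3=0xb3 x4=0xf5  N=1 Z=0
after  3: x0=0x25 x1=0xd8 x2=0xa8 x3=0xb3 x4=0xa0  N=1 Z=0
after  4: x0=0x25 x1=0xd8 x2=0xa8 x3=0xb3 x4=0xbb  N=1 Z=0
after  5: x0=0x25 x1=0xd8 x2=0xfd x3=0xb3 x4=0xbb  N=1 Z=0
-- IRQ taken; context saved, return-PC = 6 --

K = 5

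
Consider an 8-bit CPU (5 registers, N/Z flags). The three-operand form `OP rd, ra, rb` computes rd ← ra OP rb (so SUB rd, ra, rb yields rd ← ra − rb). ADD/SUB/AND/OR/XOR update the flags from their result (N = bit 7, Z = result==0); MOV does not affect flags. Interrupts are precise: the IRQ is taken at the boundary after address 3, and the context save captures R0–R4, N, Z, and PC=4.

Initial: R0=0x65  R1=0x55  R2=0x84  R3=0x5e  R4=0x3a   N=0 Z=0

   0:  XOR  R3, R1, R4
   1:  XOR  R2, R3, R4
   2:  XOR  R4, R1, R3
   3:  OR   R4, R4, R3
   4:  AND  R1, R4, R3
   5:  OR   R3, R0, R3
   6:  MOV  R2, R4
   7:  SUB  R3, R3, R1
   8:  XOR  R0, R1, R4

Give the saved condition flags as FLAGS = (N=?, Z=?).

FLAGS = (N=0, Z=0)

after  0: R0=0x65 R1=0x55 R2=0x84 R3=0x6f R4=0x3a  N=0 Z=0
after  1: R0=0x65 R1=0x55 R2=0x55 R3=0x6f R4=0x3a  N=0 Z=0
after  2: R0=0x65 R1=0x55 R2=0x55 R3=0x6f R4=0x3a  N=0 Z=0
after  3: R0=0x65 R1=0x55 R2=0x55 R3=0x6f R4=0x7f  N=0 Z=0
-- IRQ taken; context saved, return-PC = 4 --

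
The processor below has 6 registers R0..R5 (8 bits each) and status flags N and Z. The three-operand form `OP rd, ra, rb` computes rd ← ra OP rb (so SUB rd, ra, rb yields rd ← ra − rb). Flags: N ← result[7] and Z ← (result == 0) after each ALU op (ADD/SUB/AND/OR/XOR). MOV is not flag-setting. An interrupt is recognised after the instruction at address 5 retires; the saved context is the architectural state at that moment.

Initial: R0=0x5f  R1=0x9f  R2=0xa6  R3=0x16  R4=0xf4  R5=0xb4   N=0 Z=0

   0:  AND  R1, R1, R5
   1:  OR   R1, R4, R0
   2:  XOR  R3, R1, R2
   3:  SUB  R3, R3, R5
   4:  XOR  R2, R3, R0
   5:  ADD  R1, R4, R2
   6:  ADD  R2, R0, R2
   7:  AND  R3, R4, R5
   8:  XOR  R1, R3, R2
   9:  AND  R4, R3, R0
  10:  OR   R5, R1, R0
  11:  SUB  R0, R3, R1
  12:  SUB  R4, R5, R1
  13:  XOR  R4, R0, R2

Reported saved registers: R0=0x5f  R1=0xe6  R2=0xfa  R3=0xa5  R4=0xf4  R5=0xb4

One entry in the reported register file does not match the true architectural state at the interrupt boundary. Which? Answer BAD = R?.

BAD = R1

after  0: R0=0x5f R1=0x94 R2=0xa6 R3=0x16 R4=0xf4 R5=0xb4  N=1 Z=0
after  1: R0=0x5f R1=0xff R2=0xa6 R3=0x16 R4=0xf4 R5=0xb4  N=1 Z=0
after  2: R0=0x5f R1=0xff R2=0xa6 R3=0x59 R4=0xf4 R5=0xb4  N=0 Z=0
after  3: R0=0x5f R1=0xff R2=0xa6 R3=0xa5 R4=0xf4 R5=0xb4  N=1 Z=0
after  4: R0=0x5f R1=0xff R2=0xfa R3=0xa5 R4=0xf4 R5=0xb4  N=1 Z=0
after  5: R0=0x5f R1=0xee R2=0xfa R3=0xa5 R4=0xf4 R5=0xb4  N=1 Z=0
-- IRQ taken; context saved, return-PC = 6 --
mismatch: R1: reported 0xe6 vs actual 0xee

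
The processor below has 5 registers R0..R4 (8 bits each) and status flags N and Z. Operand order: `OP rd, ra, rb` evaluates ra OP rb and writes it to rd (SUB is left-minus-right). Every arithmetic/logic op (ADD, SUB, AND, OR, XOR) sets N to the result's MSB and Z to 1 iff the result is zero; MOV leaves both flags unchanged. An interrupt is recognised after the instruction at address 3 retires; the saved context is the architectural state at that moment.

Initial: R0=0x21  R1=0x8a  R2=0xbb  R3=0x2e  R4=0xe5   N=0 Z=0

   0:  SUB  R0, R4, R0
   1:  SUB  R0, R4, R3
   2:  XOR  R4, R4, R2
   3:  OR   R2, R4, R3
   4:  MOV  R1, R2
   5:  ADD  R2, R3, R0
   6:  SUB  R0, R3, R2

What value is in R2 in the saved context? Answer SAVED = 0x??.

SAVED = 0x7e

after  0: R0=0xc4 R1=0x8a R2=0xbb R3=0x2e R4=0xe5  N=1 Z=0
after  1: R0=0xb7 R1=0x8a R2=0xbb R3=0x2e R4=0xe5  N=1 Z=0
after  2: R0=0xb7 R1=0x8a R2=0xbb R3=0x2e R4=0x5e  N=0 Z=0
after  3: R0=0xb7 R1=0x8a R2=0x7e R3=0x2e R4=0x5e  N=0 Z=0
-- IRQ taken; context saved, return-PC = 4 --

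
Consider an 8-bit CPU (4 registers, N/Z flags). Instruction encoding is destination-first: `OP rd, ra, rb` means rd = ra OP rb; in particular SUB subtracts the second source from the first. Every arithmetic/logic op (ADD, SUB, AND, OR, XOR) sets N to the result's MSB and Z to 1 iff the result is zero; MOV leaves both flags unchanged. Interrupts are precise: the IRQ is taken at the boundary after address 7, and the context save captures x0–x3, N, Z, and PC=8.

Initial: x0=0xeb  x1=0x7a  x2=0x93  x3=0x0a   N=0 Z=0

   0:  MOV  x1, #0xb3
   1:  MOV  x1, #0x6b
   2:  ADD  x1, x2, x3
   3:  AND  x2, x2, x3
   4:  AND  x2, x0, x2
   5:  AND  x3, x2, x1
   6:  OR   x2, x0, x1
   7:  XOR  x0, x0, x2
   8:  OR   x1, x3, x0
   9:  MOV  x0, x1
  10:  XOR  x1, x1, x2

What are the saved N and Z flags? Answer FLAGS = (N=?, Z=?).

FLAGS = (N=0, Z=0)

after  0: x0=0xeb x1=0xb3 x2=0x93 x3=0x0a  N=0 Z=0
after  1: x0=0xeb x1=0x6b x2=0x93 x3=0x0a  N=0 Z=0
after  2: x0=0xeb x1=0x9d x2=0x93 x3=0x0a  N=1 Z=0
after  3: x0=0xeb x1=0x9d x2=0x02 x3=0x0a  N=0 Z=0
after  4: x0=0xeb x1=0x9d x2=0x02 x3=0x0a  N=0 Z=0
after  5: x0=0xeb x1=0x9d x2=0x02 x3=0x00  N=0 Z=1
after  6: x0=0xeb x1=0x9d x2=0xff x3=0x00  N=1 Z=0
after  7: x0=0x14 x1=0x9d x2=0xff x3=0x00  N=0 Z=0
-- IRQ taken; context saved, return-PC = 8 --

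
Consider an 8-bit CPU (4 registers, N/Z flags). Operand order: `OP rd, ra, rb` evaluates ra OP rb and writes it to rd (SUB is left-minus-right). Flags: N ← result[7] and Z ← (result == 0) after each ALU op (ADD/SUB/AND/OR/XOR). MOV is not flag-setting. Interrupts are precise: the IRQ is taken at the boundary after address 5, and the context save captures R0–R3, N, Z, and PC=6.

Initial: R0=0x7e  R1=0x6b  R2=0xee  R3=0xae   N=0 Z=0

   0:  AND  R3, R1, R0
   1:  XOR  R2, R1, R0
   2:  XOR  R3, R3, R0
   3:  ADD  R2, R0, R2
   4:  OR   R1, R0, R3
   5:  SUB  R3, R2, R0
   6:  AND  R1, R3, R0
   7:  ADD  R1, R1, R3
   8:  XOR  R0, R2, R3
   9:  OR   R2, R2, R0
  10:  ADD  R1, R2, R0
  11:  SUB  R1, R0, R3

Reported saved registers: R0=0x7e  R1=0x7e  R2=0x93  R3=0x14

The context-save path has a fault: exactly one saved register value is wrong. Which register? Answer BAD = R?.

BAD = R3

after  0: R0=0x7e R1=0x6b R2=0xee R3=0x6a  N=0 Z=0
after  1: R0=0x7e R1=0x6b R2=0x15 R3=0x6a  N=0 Z=0
after  2: R0=0x7e R1=0x6b R2=0x15 R3=0x14  N=0 Z=0
after  3: R0=0x7e R1=0x6b R2=0x93 R3=0x14  N=1 Z=0
after  4: R0=0x7e R1=0x7e R2=0x93 R3=0x14  N=0 Z=0
after  5: R0=0x7e R1=0x7e R2=0x93 R3=0x15  N=0 Z=0
-- IRQ taken; context saved, return-PC = 6 --
mismatch: R3: reported 0x14 vs actual 0x15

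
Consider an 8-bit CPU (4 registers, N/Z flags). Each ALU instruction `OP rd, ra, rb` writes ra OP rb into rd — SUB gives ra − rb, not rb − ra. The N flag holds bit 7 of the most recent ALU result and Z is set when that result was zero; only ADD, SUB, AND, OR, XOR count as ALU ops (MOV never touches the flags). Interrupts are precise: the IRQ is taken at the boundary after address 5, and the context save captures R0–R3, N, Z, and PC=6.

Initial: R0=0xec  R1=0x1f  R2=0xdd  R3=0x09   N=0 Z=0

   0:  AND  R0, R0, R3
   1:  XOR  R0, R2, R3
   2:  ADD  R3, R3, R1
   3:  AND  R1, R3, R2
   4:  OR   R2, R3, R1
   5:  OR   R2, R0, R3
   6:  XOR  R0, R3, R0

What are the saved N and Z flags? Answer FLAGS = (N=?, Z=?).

FLAGS = (N=1, Z=0)

after  0: R0=0x08 R1=0x1f R2=0xdd R3=0x09  N=0 Z=0
after  1: R0=0xd4 R1=0x1f R2=0xdd R3=0x09  N=1 Z=0
after  2: R0=0xd4 R1=0x1f R2=0xdd R3=0x28  N=0 Z=0
after  3: R0=0xd4 R1=0x08 R2=0xdd R3=0x28  N=0 Z=0
after  4: R0=0xd4 R1=0x08 R2=0x28 R3=0x28  N=0 Z=0
after  5: R0=0xd4 R1=0x08 R2=0xfc R3=0x28  N=1 Z=0
-- IRQ taken; context saved, return-PC = 6 --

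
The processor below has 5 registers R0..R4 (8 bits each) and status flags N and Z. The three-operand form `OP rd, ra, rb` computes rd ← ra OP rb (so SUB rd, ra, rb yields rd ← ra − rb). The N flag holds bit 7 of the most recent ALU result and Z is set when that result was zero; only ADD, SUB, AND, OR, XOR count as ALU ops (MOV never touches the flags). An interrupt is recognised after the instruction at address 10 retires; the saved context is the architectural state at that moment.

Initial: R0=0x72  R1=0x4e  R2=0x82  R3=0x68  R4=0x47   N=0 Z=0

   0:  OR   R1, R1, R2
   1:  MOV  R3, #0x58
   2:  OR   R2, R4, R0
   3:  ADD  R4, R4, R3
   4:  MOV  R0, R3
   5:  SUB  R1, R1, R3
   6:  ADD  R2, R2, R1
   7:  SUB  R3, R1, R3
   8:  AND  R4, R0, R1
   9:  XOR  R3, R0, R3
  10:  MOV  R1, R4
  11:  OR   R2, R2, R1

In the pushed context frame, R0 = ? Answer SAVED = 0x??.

SAVED = 0x58

after  0: R0=0x72 R1=0xce R2=0x82 R3=0x68 R4=0x47  N=1 Z=0
after  1: R0=0x72 R1=0xce R2=0x82 R3=0x58 R4=0x47  N=1 Z=0
after  2: R0=0x72 R1=0xce R2=0x77 R3=0x58 R4=0x47  N=0 Z=0
after  3: R0=0x72 R1=0xce R2=0x77 R3=0x58 R4=0x9f  N=1 Z=0
after  4: R0=0x58 R1=0xce R2=0x77 R3=0x58 R4=0x9f  N=1 Z=0
after  5: R0=0x58 R1=0x76 R2=0x77 R3=0x58 R4=0x9f  N=0 Z=0
after  6: R0=0x58 R1=0x76 R2=0xed R3=0x58 R4=0x9f  N=1 Z=0
after  7: R0=0x58 R1=0x76 R2=0xed R3=0x1e R4=0x9f  N=0 Z=0
after  8: R0=0x58 R1=0x76 R2=0xed R3=0x1e R4=0x50  N=0 Z=0
after  9: R0=0x58 R1=0x76 R2=0xed R3=0x46 R4=0x50  N=0 Z=0
after 10: R0=0x58 R1=0x50 R2=0xed R3=0x46 R4=0x50  N=0 Z=0
-- IRQ taken; context saved, return-PC = 11 --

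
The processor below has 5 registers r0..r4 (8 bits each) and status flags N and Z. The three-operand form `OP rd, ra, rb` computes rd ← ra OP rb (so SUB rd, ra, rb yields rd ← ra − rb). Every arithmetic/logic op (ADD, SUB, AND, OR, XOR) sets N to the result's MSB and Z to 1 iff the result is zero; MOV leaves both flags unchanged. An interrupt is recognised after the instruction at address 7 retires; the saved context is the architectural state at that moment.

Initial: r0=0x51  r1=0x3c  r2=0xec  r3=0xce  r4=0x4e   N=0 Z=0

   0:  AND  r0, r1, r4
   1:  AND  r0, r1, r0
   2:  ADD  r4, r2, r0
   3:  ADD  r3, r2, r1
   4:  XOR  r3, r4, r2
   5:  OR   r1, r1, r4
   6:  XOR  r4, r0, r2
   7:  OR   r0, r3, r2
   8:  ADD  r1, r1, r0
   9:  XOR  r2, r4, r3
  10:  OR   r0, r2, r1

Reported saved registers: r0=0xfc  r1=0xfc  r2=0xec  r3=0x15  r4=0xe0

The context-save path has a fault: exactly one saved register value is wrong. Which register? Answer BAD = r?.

BAD = r3

after  0: r0=0x0c r1=0x3c r2=0xec r3=0xce r4=0x4e  N=0 Z=0
after  1: r0=0x0c r1=0x3c r2=0xec r3=0xce r4=0x4e  N=0 Z=0
after  2: r0=0x0c r1=0x3c r2=0xec r3=0xce r4=0xf8  N=1 Z=0
after  3: r0=0x0c r1=0x3c r2=0xec r3=0x28 r4=0xf8  N=0 Z=0
after  4: r0=0x0c r1=0x3c r2=0xec r3=0x14 r4=0xf8  N=0 Z=0
after  5: r0=0x0c r1=0xfc r2=0xec r3=0x14 r4=0xf8  N=1 Z=0
after  6: r0=0x0c r1=0xfc r2=0xec r3=0x14 r4=0xe0  N=1 Z=0
after  7: r0=0xfc r1=0xfc r2=0xec r3=0x14 r4=0xe0  N=1 Z=0
-- IRQ taken; context saved, return-PC = 8 --
mismatch: r3: reported 0x15 vs actual 0x14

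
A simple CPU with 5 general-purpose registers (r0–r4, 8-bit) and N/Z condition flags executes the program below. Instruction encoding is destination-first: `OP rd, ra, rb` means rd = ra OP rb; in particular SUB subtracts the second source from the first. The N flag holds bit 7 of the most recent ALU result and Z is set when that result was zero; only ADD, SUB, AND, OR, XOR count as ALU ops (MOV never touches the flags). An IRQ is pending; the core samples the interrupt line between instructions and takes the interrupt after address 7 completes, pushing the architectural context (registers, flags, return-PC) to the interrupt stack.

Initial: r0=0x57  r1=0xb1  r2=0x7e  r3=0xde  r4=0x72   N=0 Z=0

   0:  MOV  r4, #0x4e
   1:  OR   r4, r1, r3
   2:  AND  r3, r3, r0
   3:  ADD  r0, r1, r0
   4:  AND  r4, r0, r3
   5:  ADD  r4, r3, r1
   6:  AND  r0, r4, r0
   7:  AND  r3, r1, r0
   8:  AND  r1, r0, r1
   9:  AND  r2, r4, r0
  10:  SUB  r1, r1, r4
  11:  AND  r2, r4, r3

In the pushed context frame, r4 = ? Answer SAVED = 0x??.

after  0: r0=0x57 r1=0xb1 r2=0x7e r3=0xde r4=0x4e  N=0 Z=0
after  1: r0=0x57 r1=0xb1 r2=0x7e r3=0xde r4=0xff  N=1 Z=0
after  2: r0=0x57 r1=0xb1 r2=0x7e r3=0x56 r4=0xff  N=0 Z=0
after  3: r0=0x08 r1=0xb1 r2=0x7e r3=0x56 r4=0xff  N=0 Z=0
after  4: r0=0x08 r1=0xb1 r2=0x7e r3=0x56 r4=0x00  N=0 Z=1
after  5: r0=0x08 r1=0xb1 r2=0x7e r3=0x56 r4=0x07  N=0 Z=0
after  6: r0=0x00 r1=0xb1 r2=0x7e r3=0x56 r4=0x07  N=0 Z=1
after  7: r0=0x00 r1=0xb1 r2=0x7e r3=0x00 r4=0x07  N=0 Z=1
-- IRQ taken; context saved, return-PC = 8 --

SAVED = 0x07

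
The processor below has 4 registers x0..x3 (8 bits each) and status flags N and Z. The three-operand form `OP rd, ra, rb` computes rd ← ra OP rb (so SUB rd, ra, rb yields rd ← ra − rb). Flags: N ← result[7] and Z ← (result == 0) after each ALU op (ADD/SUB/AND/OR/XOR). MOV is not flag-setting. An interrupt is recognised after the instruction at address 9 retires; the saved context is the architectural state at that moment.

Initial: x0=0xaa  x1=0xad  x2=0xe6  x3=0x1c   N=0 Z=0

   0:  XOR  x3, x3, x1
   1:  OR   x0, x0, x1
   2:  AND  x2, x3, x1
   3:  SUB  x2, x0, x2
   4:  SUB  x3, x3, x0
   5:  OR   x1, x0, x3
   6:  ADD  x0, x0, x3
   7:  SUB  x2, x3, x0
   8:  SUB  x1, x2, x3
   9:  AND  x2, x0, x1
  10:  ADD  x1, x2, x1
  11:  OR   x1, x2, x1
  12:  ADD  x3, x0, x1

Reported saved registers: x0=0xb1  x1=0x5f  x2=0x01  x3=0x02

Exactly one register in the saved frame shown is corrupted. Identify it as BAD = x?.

BAD = x1

after  0: x0=0xaa x1=0xad x2=0xe6 x3=0xb1  N=1 Z=0
after  1: x0=0xaf x1=0xad x2=0xe6 x3=0xb1  N=1 Z=0
after  2: x0=0xaf x1=0xad x2=0xa1 x3=0xb1  N=1 Z=0
after  3: x0=0xaf x1=0xad x2=0x0e x3=0xb1  N=0 Z=0
after  4: x0=0xaf x1=0xad x2=0x0e x3=0x02  N=0 Z=0
after  5: x0=0xaf x1=0xaf x2=0x0e x3=0x02  N=1 Z=0
after  6: x0=0xb1 x1=0xaf x2=0x0e x3=0x02  N=1 Z=0
after  7: x0=0xb1 x1=0xaf x2=0x51 x3=0x02  N=0 Z=0
after  8: x0=0xb1 x1=0x4f x2=0x51 x3=0x02  N=0 Z=0
after  9: x0=0xb1 x1=0x4f x2=0x01 x3=0x02  N=0 Z=0
-- IRQ taken; context saved, return-PC = 10 --
mismatch: x1: reported 0x5f vs actual 0x4f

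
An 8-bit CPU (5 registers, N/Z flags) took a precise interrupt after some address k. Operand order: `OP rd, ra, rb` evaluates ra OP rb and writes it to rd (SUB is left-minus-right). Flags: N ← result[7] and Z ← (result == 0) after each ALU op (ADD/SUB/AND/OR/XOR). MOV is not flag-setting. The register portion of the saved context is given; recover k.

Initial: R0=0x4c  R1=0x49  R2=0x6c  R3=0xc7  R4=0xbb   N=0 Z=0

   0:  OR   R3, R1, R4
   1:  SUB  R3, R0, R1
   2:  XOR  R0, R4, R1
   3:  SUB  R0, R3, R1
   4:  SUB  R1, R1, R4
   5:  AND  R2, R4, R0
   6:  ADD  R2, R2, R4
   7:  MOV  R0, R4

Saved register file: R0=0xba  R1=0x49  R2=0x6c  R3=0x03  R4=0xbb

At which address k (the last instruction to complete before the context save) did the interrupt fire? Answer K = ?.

after  0: R0=0x4c R1=0x49 R2=0x6c R3=0xfb R4=0xbb  N=1 Z=0
after  1: R0=0x4c R1=0x49 R2=0x6c R3=0x03 R4=0xbb  N=0 Z=0
after  2: R0=0xf2 R1=0x49 R2=0x6c R3=0x03 R4=0xbb  N=1 Z=0
after  3: R0=0xba R1=0x49 R2=0x6c R3=0x03 R4=0xbb  N=1 Z=0
-- IRQ taken; context saved, return-PC = 4 --

K = 3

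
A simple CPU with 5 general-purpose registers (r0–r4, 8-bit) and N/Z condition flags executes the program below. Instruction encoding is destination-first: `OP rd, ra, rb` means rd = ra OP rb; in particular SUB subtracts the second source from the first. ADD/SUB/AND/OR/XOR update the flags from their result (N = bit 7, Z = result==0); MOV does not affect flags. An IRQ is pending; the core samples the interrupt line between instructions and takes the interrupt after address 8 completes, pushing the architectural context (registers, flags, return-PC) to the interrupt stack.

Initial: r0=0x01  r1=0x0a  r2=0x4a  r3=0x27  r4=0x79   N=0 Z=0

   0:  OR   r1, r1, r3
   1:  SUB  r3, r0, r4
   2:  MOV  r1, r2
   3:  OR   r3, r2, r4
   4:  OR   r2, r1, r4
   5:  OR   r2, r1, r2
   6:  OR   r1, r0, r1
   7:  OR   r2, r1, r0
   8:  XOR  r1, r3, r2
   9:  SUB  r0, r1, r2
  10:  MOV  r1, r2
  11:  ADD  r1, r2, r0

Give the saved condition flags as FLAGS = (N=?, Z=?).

FLAGS = (N=0, Z=0)

after  0: r0=0x01 r1=0x2f r2=0x4a r3=0x27 r4=0x79  N=0 Z=0
after  1: r0=0x01 r1=0x2f r2=0x4a r3=0x88 r4=0x79  N=1 Z=0
after  2: r0=0x01 r1=0x4a r2=0x4a r3=0x88 r4=0x79  N=1 Z=0
after  3: r0=0x01 r1=0x4a r2=0x4a r3=0x7b r4=0x79  N=0 Z=0
after  4: r0=0x01 r1=0x4a r2=0x7b r3=0x7b r4=0x79  N=0 Z=0
after  5: r0=0x01 r1=0x4a r2=0x7b r3=0x7b r4=0x79  N=0 Z=0
after  6: r0=0x01 r1=0x4b r2=0x7b r3=0x7b r4=0x79  N=0 Z=0
after  7: r0=0x01 r1=0x4b r2=0x4b r3=0x7b r4=0x79  N=0 Z=0
after  8: r0=0x01 r1=0x30 r2=0x4b r3=0x7b r4=0x79  N=0 Z=0
-- IRQ taken; context saved, return-PC = 9 --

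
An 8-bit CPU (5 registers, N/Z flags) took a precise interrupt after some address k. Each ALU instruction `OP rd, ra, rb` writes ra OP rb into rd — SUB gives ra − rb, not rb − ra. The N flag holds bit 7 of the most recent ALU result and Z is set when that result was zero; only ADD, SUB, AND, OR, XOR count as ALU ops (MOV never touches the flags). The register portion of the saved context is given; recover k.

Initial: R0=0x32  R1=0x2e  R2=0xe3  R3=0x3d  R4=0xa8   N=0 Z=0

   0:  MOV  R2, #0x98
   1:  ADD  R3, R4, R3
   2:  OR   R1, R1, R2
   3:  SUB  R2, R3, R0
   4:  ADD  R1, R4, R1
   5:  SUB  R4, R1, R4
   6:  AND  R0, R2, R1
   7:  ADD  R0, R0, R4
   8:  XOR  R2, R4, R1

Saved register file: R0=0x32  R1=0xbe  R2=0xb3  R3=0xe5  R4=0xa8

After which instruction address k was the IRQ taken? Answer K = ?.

after  0: R0=0x32 R1=0x2e R2=0x98 R3=0x3d R4=0xa8  N=0 Z=0
after  1: R0=0x32 R1=0x2e R2=0x98 R3=0xe5 R4=0xa8  N=1 Z=0
after  2: R0=0x32 R1=0xbe R2=0x98 R3=0xe5 R4=0xa8  N=1 Z=0
after  3: R0=0x32 R1=0xbe R2=0xb3 R3=0xe5 R4=0xa8  N=1 Z=0
-- IRQ taken; context saved, return-PC = 4 --

K = 3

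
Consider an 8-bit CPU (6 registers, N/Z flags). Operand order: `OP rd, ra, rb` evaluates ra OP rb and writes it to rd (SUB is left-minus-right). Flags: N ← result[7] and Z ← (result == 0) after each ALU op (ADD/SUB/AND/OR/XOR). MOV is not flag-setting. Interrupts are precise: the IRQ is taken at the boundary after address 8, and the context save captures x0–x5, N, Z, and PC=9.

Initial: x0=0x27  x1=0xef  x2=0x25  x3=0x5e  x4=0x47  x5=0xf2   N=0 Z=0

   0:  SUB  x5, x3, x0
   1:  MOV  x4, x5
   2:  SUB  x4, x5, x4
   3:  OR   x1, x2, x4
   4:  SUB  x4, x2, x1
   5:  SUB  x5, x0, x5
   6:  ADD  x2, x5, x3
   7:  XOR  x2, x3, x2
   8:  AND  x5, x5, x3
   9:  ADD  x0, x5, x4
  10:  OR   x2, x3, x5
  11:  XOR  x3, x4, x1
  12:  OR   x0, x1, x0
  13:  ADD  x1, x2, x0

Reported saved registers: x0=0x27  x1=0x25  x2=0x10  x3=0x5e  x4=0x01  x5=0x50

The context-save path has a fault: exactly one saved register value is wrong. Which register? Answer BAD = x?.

BAD = x4

after  0: x0=0x27 x1=0xef x2=0x25 x3=0x5e x4=0x47 x5=0x37  N=0 Z=0
after  1: x0=0x27 x1=0xef x2=0x25 x3=0x5e x4=0x37 x5=0x37  N=0 Z=0
after  2: x0=0x27 x1=0xef x2=0x25 x3=0x5e x4=0x00 x5=0x37  N=0 Z=1
after  3: x0=0x27 x1=0x25 x2=0x25 x3=0x5e x4=0x00 x5=0x37  N=0 Z=0
after  4: x0=0x27 x1=0x25 x2=0x25 x3=0x5e x4=0x00 x5=0x37  N=0 Z=1
after  5: x0=0x27 x1=0x25 x2=0x25 x3=0x5e x4=0x00 x5=0xf0  N=1 Z=0
after  6: x0=0x27 x1=0x25 x2=0x4e x3=0x5e x4=0x00 x5=0xf0  N=0 Z=0
after  7: x0=0x27 x1=0x25 x2=0x10 x3=0x5e x4=0x00 x5=0xf0  N=0 Z=0
after  8: x0=0x27 x1=0x25 x2=0x10 x3=0x5e x4=0x00 x5=0x50  N=0 Z=0
-- IRQ taken; context saved, return-PC = 9 --
mismatch: x4: reported 0x01 vs actual 0x00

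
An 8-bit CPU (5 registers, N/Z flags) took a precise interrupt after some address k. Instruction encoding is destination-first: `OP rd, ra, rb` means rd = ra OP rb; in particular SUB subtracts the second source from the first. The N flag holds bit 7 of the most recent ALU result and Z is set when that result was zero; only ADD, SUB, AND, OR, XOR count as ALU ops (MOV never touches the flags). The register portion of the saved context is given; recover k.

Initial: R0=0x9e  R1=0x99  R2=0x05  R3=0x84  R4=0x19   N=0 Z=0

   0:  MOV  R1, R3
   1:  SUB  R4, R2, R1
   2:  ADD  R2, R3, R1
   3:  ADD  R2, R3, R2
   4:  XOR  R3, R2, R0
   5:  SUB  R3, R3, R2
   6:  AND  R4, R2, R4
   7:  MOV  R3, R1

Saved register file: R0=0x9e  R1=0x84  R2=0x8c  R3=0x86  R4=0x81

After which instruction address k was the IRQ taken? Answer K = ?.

K = 5

after  0: R0=0x9e R1=0x84 R2=0x05 R3=0x84 R4=0x19  N=0 Z=0
after  1: R0=0x9e R1=0x84 R2=0x05 R3=0x84 R4=0x81  N=1 Z=0
after  2: R0=0x9e R1=0x84 R2=0x08 R3=0x84 R4=0x81  N=0 Z=0
after  3: R0=0x9e R1=0x84 R2=0x8c R3=0x84 R4=0x81  N=1 Z=0
after  4: R0=0x9e R1=0x84 R2=0x8c R3=0x12 R4=0x81  N=0 Z=0
after  5: R0=0x9e R1=0x84 R2=0x8c R3=0x86 R4=0x81  N=1 Z=0
-- IRQ taken; context saved, return-PC = 6 --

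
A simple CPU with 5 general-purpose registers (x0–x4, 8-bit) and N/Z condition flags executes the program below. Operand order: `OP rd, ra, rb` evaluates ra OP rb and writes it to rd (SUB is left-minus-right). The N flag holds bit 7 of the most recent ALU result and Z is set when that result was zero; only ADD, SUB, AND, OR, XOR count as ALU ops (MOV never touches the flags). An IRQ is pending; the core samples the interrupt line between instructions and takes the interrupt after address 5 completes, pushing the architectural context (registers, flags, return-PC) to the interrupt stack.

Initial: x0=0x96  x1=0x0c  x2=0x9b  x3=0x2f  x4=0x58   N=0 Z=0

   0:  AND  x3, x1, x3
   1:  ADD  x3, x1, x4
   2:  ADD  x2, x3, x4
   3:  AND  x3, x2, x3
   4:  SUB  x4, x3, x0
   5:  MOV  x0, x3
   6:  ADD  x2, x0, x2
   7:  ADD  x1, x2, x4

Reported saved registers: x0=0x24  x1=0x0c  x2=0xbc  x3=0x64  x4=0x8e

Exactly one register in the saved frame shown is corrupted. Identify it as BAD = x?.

after  0: x0=0x96 x1=0x0c x2=0x9b x3=0x0c x4=0x58  N=0 Z=0
after  1: x0=0x96 x1=0x0c x2=0x9b x3=0x64 x4=0x58  N=0 Z=0
after  2: x0=0x96 x1=0x0c x2=0xbc x3=0x64 x4=0x58  N=1 Z=0
after  3: x0=0x96 x1=0x0c x2=0xbc x3=0x24 x4=0x58  N=0 Z=0
after  4: x0=0x96 x1=0x0c x2=0xbc x3=0x24 x4=0x8e  N=1 Z=0
after  5: x0=0x24 x1=0x0c x2=0xbc x3=0x24 x4=0x8e  N=1 Z=0
-- IRQ taken; context saved, return-PC = 6 --
mismatch: x3: reported 0x64 vs actual 0x24

BAD = x3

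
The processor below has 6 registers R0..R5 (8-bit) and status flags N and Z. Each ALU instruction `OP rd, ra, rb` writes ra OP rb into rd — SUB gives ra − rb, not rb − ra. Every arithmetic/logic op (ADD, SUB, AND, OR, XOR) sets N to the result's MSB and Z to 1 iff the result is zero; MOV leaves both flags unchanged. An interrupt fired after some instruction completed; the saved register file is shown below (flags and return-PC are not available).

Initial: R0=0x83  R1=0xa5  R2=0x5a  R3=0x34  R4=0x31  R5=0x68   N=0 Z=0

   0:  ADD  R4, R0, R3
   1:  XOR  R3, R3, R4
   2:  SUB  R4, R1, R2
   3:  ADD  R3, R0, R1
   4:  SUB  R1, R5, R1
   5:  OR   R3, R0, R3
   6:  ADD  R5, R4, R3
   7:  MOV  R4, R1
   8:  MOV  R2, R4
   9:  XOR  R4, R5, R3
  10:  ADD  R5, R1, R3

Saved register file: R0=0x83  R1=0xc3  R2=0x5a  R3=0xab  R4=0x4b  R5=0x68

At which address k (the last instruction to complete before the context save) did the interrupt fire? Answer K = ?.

K = 5

after  0: R0=0x83 R1=0xa5 R2=0x5a R3=0x34 R4=0xb7 R5=0x68  N=1 Z=0
after  1: R0=0x83 R1=0xa5 R2=0x5a R3=0x83 R4=0xb7 R5=0x68  N=1 Z=0
after  2: R0=0x83 R1=0xa5 R2=0x5a R3=0x83 R4=0x4b R5=0x68  N=0 Z=0
after  3: R0=0x83 R1=0xa5 R2=0x5a R3=0x28 R4=0x4b R5=0x68  N=0 Z=0
after  4: R0=0x83 R1=0xc3 R2=0x5a R3=0x28 R4=0x4b R5=0x68  N=1 Z=0
after  5: R0=0x83 R1=0xc3 R2=0x5a R3=0xab R4=0x4b R5=0x68  N=1 Z=0
-- IRQ taken; context saved, return-PC = 6 --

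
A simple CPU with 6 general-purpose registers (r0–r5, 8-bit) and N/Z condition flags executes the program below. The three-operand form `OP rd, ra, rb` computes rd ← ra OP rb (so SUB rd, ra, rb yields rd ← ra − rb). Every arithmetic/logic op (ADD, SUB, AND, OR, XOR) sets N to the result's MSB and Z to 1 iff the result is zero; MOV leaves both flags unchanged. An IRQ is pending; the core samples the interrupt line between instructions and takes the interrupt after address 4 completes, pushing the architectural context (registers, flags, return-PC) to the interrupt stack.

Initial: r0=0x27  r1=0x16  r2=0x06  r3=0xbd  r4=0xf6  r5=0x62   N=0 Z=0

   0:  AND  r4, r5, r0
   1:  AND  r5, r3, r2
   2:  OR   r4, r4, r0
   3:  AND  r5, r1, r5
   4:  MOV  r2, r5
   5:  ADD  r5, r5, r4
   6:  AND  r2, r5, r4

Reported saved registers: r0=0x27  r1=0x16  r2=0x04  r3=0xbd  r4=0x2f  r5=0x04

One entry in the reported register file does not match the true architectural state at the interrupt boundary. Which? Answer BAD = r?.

after  0: r0=0x27 r1=0x16 r2=0x06 r3=0xbd r4=0x22 r5=0x62  N=0 Z=0
after  1: r0=0x27 r1=0x16 r2=0x06 r3=0xbd r4=0x22 r5=0x04  N=0 Z=0
after  2: r0=0x27 r1=0x16 r2=0x06 r3=0xbd r4=0x27 r5=0x04  N=0 Z=0
after  3: r0=0x27 r1=0x16 r2=0x06 r3=0xbd r4=0x27 r5=0x04  N=0 Z=0
after  4: r0=0x27 r1=0x16 r2=0x04 r3=0xbd r4=0x27 r5=0x04  N=0 Z=0
-- IRQ taken; context saved, return-PC = 5 --
mismatch: r4: reported 0x2f vs actual 0x27

BAD = r4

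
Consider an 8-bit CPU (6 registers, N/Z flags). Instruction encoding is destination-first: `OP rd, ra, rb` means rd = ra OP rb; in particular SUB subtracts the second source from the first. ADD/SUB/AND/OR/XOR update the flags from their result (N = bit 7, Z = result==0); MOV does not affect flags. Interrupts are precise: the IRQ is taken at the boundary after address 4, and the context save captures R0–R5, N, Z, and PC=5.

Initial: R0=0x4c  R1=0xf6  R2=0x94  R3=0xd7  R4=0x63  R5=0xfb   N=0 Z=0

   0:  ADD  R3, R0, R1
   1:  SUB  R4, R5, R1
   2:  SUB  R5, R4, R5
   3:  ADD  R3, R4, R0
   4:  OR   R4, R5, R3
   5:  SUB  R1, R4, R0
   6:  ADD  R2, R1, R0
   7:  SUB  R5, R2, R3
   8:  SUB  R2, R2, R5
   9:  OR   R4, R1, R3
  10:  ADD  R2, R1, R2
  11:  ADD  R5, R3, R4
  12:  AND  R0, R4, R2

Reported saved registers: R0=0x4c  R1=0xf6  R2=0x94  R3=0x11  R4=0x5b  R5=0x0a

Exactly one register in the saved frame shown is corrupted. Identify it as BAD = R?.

after  0: R0=0x4c R1=0xf6 R2=0x94 R3=0x42 R4=0x63 R5=0xfb  N=0 Z=0
after  1: R0=0x4c R1=0xf6 R2=0x94 R3=0x42 R4=0x05 R5=0xfb  N=0 Z=0
after  2: R0=0x4c R1=0xf6 R2=0x94 R3=0x42 R4=0x05 R5=0x0a  N=0 Z=0
after  3: R0=0x4c R1=0xf6 R2=0x94 R3=0x51 R4=0x05 R5=0x0a  N=0 Z=0
after  4: R0=0x4c R1=0xf6 R2=0x94 R3=0x51 R4=0x5b R5=0x0a  N=0 Z=0
-- IRQ taken; context saved, return-PC = 5 --
mismatch: R3: reported 0x11 vs actual 0x51

BAD = R3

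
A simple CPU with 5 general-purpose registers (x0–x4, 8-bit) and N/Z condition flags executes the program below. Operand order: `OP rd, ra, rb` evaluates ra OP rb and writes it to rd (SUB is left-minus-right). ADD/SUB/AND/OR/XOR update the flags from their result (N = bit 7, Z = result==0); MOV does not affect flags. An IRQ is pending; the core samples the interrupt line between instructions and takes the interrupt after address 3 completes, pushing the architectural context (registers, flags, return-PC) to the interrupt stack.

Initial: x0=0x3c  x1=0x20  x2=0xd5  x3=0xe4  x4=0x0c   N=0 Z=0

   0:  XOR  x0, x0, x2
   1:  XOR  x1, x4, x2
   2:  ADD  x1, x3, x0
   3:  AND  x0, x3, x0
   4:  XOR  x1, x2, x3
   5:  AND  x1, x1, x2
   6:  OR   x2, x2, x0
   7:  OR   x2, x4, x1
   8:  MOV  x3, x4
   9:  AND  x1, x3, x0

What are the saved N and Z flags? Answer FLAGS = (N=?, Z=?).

after  0: x0=0xe9 x1=0x20 x2=0xd5 x3=0xe4 x4=0x0c  N=1 Z=0
after  1: x0=0xe9 x1=0xd9 x2=0xd5 x3=0xe4 x4=0x0c  N=1 Z=0
after  2: x0=0xe9 x1=0xcd x2=0xd5 x3=0xe4 x4=0x0c  N=1 Z=0
after  3: x0=0xe0 x1=0xcd x2=0xd5 x3=0xe4 x4=0x0c  N=1 Z=0
-- IRQ taken; context saved, return-PC = 4 --

FLAGS = (N=1, Z=0)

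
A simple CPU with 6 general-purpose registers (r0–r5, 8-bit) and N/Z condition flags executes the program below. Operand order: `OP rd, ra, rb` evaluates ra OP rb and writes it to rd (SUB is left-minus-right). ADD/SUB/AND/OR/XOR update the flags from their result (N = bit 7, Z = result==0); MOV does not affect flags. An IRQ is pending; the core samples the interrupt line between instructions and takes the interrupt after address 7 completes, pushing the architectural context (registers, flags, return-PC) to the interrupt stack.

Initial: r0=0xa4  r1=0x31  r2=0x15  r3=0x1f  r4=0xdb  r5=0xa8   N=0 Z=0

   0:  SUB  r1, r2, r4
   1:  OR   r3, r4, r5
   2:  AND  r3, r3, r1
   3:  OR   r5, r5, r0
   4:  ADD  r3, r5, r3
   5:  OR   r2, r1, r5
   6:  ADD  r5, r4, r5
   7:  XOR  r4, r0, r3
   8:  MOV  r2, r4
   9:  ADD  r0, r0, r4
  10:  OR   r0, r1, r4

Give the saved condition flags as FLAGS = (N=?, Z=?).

after  0: r0=0xa4 r1=0x3a r2=0x15 r3=0x1f r4=0xdb r5=0xa8  N=0 Z=0
after  1: r0=0xa4 r1=0x3a r2=0x15 r3=0xfb r4=0xdb r5=0xa8  N=1 Z=0
after  2: r0=0xa4 r1=0x3a r2=0x15 r3=0x3a r4=0xdb r5=0xa8  N=0 Z=0
after  3: r0=0xa4 r1=0x3a r2=0x15 r3=0x3a r4=0xdb r5=0xac  N=1 Z=0
after  4: r0=0xa4 r1=0x3a r2=0x15 r3=0xe6 r4=0xdb r5=0xac  N=1 Z=0
after  5: r0=0xa4 r1=0x3a r2=0xbe r3=0xe6 r4=0xdb r5=0xac  N=1 Z=0
after  6: r0=0xa4 r1=0x3a r2=0xbe r3=0xe6 r4=0xdb r5=0x87  N=1 Z=0
after  7: r0=0xa4 r1=0x3a r2=0xbe r3=0xe6 r4=0x42 r5=0x87  N=0 Z=0
-- IRQ taken; context saved, return-PC = 8 --

FLAGS = (N=0, Z=0)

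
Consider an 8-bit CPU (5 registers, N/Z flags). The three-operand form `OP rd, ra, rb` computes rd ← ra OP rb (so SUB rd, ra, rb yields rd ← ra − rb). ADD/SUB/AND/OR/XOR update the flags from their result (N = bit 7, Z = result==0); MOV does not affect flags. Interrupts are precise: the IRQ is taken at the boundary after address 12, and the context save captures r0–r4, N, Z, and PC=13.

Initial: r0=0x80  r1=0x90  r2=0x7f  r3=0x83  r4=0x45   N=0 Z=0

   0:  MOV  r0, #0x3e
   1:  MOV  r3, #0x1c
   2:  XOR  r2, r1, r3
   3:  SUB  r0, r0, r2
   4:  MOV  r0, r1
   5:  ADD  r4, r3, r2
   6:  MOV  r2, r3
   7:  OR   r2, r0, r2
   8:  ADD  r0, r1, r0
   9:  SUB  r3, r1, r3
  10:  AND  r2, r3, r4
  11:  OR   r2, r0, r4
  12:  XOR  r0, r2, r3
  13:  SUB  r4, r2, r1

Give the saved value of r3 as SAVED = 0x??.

after  0: r0=0x3e r1=0x90 r2=0x7f r3=0x83 r4=0x45  N=0 Z=0
after  1: r0=0x3e r1=0x90 r2=0x7f r3=0x1c r4=0x45  N=0 Z=0
after  2: r0=0x3e r1=0x90 r2=0x8c r3=0x1c r4=0x45  N=1 Z=0
after  3: r0=0xb2 r1=0x90 r2=0x8c r3=0x1c r4=0x45  N=1 Z=0
after  4: r0=0x90 r1=0x90 r2=0x8c r3=0x1c r4=0x45  N=1 Z=0
after  5: r0=0x90 r1=0x90 r2=0x8c r3=0x1c r4=0xa8  N=1 Z=0
after  6: r0=0x90 r1=0x90 r2=0x1c r3=0x1c r4=0xa8  N=1 Z=0
after  7: r0=0x90 r1=0x90 r2=0x9c r3=0x1c r4=0xa8  N=1 Z=0
after  8: r0=0x20 r1=0x90 r2=0x9c r3=0x1c r4=0xa8  N=0 Z=0
after  9: r0=0x20 r1=0x90 r2=0x9c r3=0x74 r4=0xa8  N=0 Z=0
after 10: r0=0x20 r1=0x90 r2=0x20 r3=0x74 r4=0xa8  N=0 Z=0
after 11: r0=0x20 r1=0x90 r2=0xa8 r3=0x74 r4=0xa8  N=1 Z=0
after 12: r0=0xdc r1=0x90 r2=0xa8 r3=0x74 r4=0xa8  N=1 Z=0
-- IRQ taken; context saved, return-PC = 13 --

SAVED = 0x74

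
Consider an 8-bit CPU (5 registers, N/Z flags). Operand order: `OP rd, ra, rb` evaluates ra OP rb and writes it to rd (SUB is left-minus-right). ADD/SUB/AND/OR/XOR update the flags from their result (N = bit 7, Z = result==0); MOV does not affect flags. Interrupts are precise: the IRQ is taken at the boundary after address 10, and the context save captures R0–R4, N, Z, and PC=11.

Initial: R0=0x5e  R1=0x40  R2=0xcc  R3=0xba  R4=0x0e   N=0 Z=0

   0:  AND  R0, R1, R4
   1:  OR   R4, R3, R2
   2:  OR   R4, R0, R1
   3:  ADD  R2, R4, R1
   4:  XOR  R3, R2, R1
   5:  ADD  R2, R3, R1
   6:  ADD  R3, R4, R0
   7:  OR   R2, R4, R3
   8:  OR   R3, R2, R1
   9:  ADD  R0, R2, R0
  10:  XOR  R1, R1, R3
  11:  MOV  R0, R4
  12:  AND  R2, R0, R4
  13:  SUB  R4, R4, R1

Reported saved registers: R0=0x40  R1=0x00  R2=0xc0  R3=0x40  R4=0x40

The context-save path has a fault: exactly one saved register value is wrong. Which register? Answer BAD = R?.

BAD = R2

after  0: R0=0x00 R1=0x40 R2=0xcc R3=0xba R4=0x0e  N=0 Z=1
after  1: R0=0x00 R1=0x40 R2=0xcc R3=0xba R4=0xfe  N=1 Z=0
after  2: R0=0x00 R1=0x40 R2=0xcc R3=0xba R4=0x40  N=0 Z=0
after  3: R0=0x00 R1=0x40 R2=0x80 R3=0xba R4=0x40  N=1 Z=0
after  4: R0=0x00 R1=0x40 R2=0x80 R3=0xc0 R4=0x40  N=1 Z=0
after  5: R0=0x00 R1=0x40 R2=0x00 R3=0xc0 R4=0x40  N=0 Z=1
after  6: R0=0x00 R1=0x40 R2=0x00 R3=0x40 R4=0x40  N=0 Z=0
after  7: R0=0x00 R1=0x40 R2=0x40 R3=0x40 R4=0x40  N=0 Z=0
after  8: R0=0x00 R1=0x40 R2=0x40 R3=0x40 R4=0x40  N=0 Z=0
after  9: R0=0x40 R1=0x40 R2=0x40 R3=0x40 R4=0x40  N=0 Z=0
after 10: R0=0x40 R1=0x00 R2=0x40 R3=0x40 R4=0x40  N=0 Z=1
-- IRQ taken; context saved, return-PC = 11 --
mismatch: R2: reported 0xc0 vs actual 0x40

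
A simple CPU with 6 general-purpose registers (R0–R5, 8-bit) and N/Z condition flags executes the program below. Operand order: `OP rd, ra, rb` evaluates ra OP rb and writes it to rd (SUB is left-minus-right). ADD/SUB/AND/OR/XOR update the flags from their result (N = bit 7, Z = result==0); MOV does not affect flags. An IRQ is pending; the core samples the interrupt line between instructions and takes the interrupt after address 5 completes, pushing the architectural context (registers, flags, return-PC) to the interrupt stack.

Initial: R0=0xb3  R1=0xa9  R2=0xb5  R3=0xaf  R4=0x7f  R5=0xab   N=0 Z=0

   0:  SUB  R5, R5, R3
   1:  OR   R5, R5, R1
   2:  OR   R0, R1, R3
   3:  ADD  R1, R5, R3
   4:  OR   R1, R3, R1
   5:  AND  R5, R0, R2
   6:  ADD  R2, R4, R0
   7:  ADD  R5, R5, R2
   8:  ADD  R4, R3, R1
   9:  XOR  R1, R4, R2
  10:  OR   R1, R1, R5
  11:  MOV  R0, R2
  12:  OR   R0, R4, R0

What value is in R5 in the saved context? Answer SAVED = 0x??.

after  0: R0=0xb3 R1=0xa9 R2=0xb5 R3=0xaf R4=0x7f R5=0xfc  N=1 Z=0
after  1: R0=0xb3 R1=0xa9 R2=0xb5 R3=0xaf R4=0x7f R5=0xfd  N=1 Z=0
after  2: R0=0xaf R1=0xa9 R2=0xb5 R3=0xaf R4=0x7f R5=0xfd  N=1 Z=0
after  3: R0=0xaf R1=0xac R2=0xb5 R3=0xaf R4=0x7f R5=0xfd  N=1 Z=0
after  4: R0=0xaf R1=0xaf R2=0xb5 R3=0xaf R4=0x7f R5=0xfd  N=1 Z=0
after  5: R0=0xaf R1=0xaf R2=0xb5 R3=0xaf R4=0x7f R5=0xa5  N=1 Z=0
-- IRQ taken; context saved, return-PC = 6 --

SAVED = 0xa5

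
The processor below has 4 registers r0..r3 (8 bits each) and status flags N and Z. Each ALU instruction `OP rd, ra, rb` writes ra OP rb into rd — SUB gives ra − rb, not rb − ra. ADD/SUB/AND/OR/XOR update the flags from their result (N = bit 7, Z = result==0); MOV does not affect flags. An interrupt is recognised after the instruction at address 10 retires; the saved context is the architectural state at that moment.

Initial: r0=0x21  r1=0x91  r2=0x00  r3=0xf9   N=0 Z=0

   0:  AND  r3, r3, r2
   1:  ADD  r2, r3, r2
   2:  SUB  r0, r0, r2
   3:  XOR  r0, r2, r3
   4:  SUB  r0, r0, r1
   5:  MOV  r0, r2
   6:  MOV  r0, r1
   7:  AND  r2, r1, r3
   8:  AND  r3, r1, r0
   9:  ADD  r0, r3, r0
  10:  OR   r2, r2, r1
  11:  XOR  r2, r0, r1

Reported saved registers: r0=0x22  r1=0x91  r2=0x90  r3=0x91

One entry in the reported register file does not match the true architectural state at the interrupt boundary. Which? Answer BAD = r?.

after  0: r0=0x21 r1=0x91 r2=0x00 r3=0x00  N=0 Z=1
after  1: r0=0x21 r1=0x91 r2=0x00 r3=0x00  N=0 Z=1
after  2: r0=0x21 r1=0x91 r2=0x00 r3=0x00  N=0 Z=0
after  3: r0=0x00 r1=0x91 r2=0x00 r3=0x00  N=0 Z=1
after  4: r0=0x6f r1=0x91 r2=0x00 r3=0x00  N=0 Z=0
after  5: r0=0x00 r1=0x91 r2=0x00 r3=0x00  N=0 Z=0
after  6: r0=0x91 r1=0x91 r2=0x00 r3=0x00  N=0 Z=0
after  7: r0=0x91 r1=0x91 r2=0x00 r3=0x00  N=0 Z=1
after  8: r0=0x91 r1=0x91 r2=0x00 r3=0x91  N=1 Z=0
after  9: r0=0x22 r1=0x91 r2=0x00 r3=0x91  N=0 Z=0
after 10: r0=0x22 r1=0x91 r2=0x91 r3=0x91  N=1 Z=0
-- IRQ taken; context saved, return-PC = 11 --
mismatch: r2: reported 0x90 vs actual 0x91

BAD = r2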